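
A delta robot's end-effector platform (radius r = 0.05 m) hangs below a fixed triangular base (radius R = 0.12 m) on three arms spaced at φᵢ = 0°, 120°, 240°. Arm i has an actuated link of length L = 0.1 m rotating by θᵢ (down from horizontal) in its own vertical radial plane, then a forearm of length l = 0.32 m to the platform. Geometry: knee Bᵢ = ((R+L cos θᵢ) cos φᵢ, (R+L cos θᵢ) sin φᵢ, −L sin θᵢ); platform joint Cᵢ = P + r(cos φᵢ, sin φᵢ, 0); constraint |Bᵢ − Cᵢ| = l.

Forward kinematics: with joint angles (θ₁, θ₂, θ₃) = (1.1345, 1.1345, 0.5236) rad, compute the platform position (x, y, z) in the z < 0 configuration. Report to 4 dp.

arm 1 at φ=0.0°: (R−r)+L cos θ1 = 0.1123;  O1 = (0.1123, 0.0000, -0.0906)
O2 = (0.1123·cos120.0°, 0.1123·sin120.0°, -0.0906) = (-0.0561, 0.0972, -0.0906)
O3 = (0.1566·cos240.0°, 0.1566·sin240.0°, -0.0500) = (-0.0783, -0.1356, -0.0500)
subtract pairs → two planes through P
linear system: -0.3368x+0.1944y = 0.0000−0.0000z; -0.3811x+-0.2712y = 0.0062−0.0813z
det = 0.1655;  x = -0.0073+0.0955z,  y = -0.0126+0.1654z
into |P−O₁|² = l²: 1.0365z² + 0.1542z + -0.0797 = 0;  Δ = 0.3544;  z = -0.3616 or 0.2128 → z<0 root = -0.3616
x = -0.0418, y = -0.0724

(-0.0418, -0.0724, -0.3616)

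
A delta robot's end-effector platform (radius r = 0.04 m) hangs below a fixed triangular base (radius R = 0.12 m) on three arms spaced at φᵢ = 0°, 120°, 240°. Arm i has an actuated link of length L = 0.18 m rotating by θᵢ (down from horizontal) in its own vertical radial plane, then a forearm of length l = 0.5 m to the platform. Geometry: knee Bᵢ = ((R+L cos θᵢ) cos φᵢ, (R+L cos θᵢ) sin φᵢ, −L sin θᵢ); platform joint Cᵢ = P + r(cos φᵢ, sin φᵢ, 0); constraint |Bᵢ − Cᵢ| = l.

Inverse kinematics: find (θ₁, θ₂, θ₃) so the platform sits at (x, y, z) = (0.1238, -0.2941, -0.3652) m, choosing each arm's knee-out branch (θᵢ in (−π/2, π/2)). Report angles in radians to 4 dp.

θ₁ = -0.0878, θ₂ = 1.2214, θ₃ = -0.3494

rotate P by −φ1: (0.1238, -0.2941, -0.3652)
  A cos θ + B sin θ = C:  -0.0438·cos θ + -0.3652·sin θ = -0.0116
  √(A²+B²)=0.3678;  θ1 = -1.6902+1.6024 ≈ -0.0878
rotate P by −φ2: (-0.3166, 0.0398, -0.3652)
  A=0.3966, B=-0.3652, C=(l²−L²−A²−y'²−z²)/(2L)=-0.2074
  θ2 = atan2(B,A) + arccos(C/0.5391) = 1.2214
φ3=240.0° → target in arm frame (0.1928, 0.2543)
  A cos θ + B sin θ = C:  -0.1128·cos θ + -0.3652·sin θ = 0.0190
  √(A²+B²)=0.3822;  θ3 = -1.8704+1.5210 ≈ -0.3494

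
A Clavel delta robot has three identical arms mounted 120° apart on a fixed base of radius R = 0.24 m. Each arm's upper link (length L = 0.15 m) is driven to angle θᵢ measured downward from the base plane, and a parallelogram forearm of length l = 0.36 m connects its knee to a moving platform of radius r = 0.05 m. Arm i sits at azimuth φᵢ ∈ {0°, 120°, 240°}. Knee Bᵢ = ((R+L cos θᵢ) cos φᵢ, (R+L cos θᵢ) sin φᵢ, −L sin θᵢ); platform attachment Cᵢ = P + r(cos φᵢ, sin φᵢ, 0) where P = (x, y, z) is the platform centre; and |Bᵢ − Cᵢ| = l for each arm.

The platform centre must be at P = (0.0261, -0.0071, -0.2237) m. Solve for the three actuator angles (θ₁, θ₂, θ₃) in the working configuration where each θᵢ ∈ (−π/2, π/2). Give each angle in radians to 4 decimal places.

θ₁ = 0.2615, θ₂ = 0.6107, θ₃ = 0.5236

rotate P by −φ1: (0.0261, -0.0071, -0.2237)
  A cos θ + B sin θ = C:  0.1639·cos θ + -0.2237·sin θ = 0.1005
  θ1 = atan2(B,A) + arccos(C/0.2773) = 0.2615
arm 2 (φ=120.0°): x'=-0.0192, y'=-0.0191
  A cos θ + B sin θ = C:  0.2092·cos θ + -0.2237·sin θ = 0.0431
  √(A²+B²)=0.3063;  θ2 = -0.8189+1.4296 ≈ 0.6107
φ3=240.0° → target in arm frame (-0.0069, 0.0262)
  A cos θ + B sin θ = C:  0.1969·cos θ + -0.2237·sin θ = 0.0587
  √(A²+B²)=0.2980;  θ3 = -0.8490+1.3726 ≈ 0.5236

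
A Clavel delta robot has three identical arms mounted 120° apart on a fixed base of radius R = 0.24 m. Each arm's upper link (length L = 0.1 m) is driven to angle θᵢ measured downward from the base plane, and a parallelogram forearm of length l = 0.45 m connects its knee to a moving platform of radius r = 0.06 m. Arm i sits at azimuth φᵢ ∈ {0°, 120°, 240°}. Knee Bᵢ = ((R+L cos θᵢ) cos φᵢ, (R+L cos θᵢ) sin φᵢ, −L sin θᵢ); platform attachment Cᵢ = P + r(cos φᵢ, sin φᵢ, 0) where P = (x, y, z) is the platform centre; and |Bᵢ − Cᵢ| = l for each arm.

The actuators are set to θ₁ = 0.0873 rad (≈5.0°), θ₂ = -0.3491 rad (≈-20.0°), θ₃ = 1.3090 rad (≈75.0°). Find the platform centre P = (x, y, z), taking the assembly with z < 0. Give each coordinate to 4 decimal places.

(0.0494, 0.1486, -0.3657)

arm 1 at φ=0.0°: e+L cos θ1 = 0.2796;  O1 = (0.2796, 0.0000, -0.0087)
O2 = (0.2740·cos120.0°, 0.2740·sin120.0°, 0.0342) = (-0.1370, 0.2373, 0.0342)
φ3=240.0°: virtual centre (-0.1029, -0.1783, -0.0966), radius l
eliminate P² terms by subtracting sphere 1 from 2 and 3
plane₁₂: -0.8332x+0.4745y+0.0858z = -0.0020
Cramer: x(z) = 0.0202-0.0800z;  y(z) = 0.0311-0.3213z
quadratic in z: (1.1096)z²+(0.0389)z+(-0.1341)=0, √Δ=0.7726 → z ∈ {-0.3657, 0.3306}; z = -0.3657 (taking z<0)
x = 0.0494, y = 0.1486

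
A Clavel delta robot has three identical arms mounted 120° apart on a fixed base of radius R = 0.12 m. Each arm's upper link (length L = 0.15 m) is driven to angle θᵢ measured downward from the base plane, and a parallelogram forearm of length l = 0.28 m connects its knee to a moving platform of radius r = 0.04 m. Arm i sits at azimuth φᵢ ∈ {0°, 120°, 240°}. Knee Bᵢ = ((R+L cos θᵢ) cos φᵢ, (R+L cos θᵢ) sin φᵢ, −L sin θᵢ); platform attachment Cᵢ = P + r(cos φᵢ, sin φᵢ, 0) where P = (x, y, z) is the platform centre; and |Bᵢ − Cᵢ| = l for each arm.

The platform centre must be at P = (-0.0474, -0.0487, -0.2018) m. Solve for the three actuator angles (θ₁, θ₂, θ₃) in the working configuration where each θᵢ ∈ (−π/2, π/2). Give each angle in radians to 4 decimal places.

θ₁ = 0.6110, θ₂ = 0.4361, θ₃ = -0.1747

arm 1 (φ=0.0°): x'=-0.0474, y'=-0.0487
  e−x'=0.1274;  (l²−L²−(e−x')²−y'²−z²)/2L = -0.0114
  θ1 = atan2(B,A) + arccos(C/0.2387) = 0.6110
rotate P by −φ2: (-0.0185, 0.0654, -0.2018)
  A cos θ + B sin θ = C:  0.0985·cos θ + -0.2018·sin θ = 0.0040
  θ2 = atan2(B,A) + arccos(C/0.2245) = 0.4361
φ3=240.0° → target in arm frame (0.0659, -0.0167)
  e−x'=0.0141;  (l²−L²−(e−x')²−y'²−z²)/2L = 0.0490
  θ3 = atan2(B,A) + arccos(C/0.2023) = -0.1747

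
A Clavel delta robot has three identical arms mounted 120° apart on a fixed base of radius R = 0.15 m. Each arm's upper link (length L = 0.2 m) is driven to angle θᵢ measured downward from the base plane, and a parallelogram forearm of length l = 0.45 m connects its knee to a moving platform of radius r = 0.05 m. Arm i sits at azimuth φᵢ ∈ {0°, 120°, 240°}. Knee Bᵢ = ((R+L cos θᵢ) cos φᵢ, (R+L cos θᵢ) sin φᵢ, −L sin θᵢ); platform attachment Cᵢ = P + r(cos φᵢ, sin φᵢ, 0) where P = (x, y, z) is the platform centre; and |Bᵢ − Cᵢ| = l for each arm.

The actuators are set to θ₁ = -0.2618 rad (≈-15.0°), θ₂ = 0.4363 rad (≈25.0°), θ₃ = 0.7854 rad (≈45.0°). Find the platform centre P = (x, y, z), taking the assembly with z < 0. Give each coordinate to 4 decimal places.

(0.1545, 0.0623, -0.3718)

φ1=0.0°: virtual centre (0.2932, 0.0000, 0.0518), radius l
φ2=120.0°: virtual centre (-0.1406, 0.2436, -0.0845), radius l
φ3=240.0°: virtual centre (-0.1207, -0.2091, -0.1414), radius l
eliminate P² terms by subtracting sphere 1 from 2 and 3
[-0.8676 0.4872 -0.2726]·P = -0.0024;  [-0.8278 -0.4182 -0.3864]·P = -0.0104
det = 0.7661;  x = 0.0079+-0.3945z,  y = 0.0091+-0.1431z
sphere 1 gives Az²+Bz+C=0 with A=1.1761, B=0.1189, C=-0.1183;  B²−4AC=0.5709;  roots -0.3718, 0.2706;  negative root z = -0.3718
x = 0.1545, y = 0.0623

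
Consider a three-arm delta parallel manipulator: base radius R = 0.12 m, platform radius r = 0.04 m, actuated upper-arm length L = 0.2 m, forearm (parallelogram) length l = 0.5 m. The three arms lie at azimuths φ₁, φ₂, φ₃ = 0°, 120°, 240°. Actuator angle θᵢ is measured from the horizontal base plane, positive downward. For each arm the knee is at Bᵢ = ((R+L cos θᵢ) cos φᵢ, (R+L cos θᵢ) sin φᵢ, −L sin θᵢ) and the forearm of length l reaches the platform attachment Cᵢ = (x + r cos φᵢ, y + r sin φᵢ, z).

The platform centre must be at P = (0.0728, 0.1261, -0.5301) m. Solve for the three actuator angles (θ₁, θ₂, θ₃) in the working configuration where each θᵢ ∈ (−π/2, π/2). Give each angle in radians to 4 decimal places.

θ₁ = 0.4361, θ₂ = 0.4361, θ₃ = 0.9598

arm 1 (φ=0.0°): x'=0.0728, y'=0.1261
  A=0.0072, B=-0.5301, C=(l²−L²−A²−y'²−z²)/(2L)=-0.2174
  γ=atan2(-0.5301,0.0072)=-1.5572;  ψ=arccos(-0.4101)=1.9933;  θ1=γ+ψ≈0.4361
φ2=120.0° → target in arm frame (0.0728, -0.1261)
  A cos θ + B sin θ = C:  0.0072·cos θ + -0.5301·sin θ = -0.2174
  γ=atan2(-0.5301,0.0072)=-1.5572;  ψ=arccos(-0.4101)=1.9933;  θ2=γ+ψ≈0.4361
φ3=240.0° → target in arm frame (-0.1456, 0.0000)
  A=0.2256, B=-0.5301, C=(l²−L²−A²−y'²−z²)/(2L)=-0.3048
  √(A²+B²)=0.5761;  θ3 = -1.1684+2.1282 ≈ 0.9598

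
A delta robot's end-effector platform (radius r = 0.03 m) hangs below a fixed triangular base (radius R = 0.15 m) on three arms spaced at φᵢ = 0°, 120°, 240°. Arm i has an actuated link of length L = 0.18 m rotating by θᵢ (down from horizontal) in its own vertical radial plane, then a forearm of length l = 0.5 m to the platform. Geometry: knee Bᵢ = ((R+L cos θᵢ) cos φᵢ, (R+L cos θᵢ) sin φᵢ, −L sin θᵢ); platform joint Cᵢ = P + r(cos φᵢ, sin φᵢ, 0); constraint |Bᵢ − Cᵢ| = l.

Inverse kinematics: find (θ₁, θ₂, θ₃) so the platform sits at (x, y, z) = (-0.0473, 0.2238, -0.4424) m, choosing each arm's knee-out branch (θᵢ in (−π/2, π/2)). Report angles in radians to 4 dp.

rotate P by −φ1: (-0.0473, 0.2238, -0.4424)
  e−x'=0.1673;  (l²−L²−(e−x')²−y'²−z²)/2L = -0.1561
  √(A²+B²)=0.4730;  θ1 = -1.2093+1.9071 ≈ 0.6979
rotate P by −φ2: (0.2175, -0.0709, -0.4424)
  A=-0.0975, B=-0.4424, C=(l²−L²−A²−y'²−z²)/(2L)=0.0204
  θ2 = atan2(B,A) + arccos(C/0.4530) = -0.2619
φ3=240.0° → target in arm frame (-0.1702, -0.1529)
  A=0.2902, B=-0.4424, C=(l²−L²−A²−y'²−z²)/(2L)=-0.2380
  θ3 = atan2(B,A) + arccos(C/0.5291) = 1.0471

θ₁ = 0.6979, θ₂ = -0.2619, θ₃ = 1.0471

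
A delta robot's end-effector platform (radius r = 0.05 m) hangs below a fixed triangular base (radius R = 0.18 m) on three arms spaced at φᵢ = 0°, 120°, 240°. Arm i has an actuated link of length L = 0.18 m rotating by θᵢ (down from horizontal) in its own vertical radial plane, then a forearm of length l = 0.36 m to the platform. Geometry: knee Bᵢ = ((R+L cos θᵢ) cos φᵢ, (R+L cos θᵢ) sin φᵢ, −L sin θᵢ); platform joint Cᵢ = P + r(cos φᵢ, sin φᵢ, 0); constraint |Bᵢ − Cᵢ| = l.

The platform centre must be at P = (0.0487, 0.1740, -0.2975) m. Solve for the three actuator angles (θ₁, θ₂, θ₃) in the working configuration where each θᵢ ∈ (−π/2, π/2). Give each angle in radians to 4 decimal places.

θ₁ = 0.5235, θ₂ = 0.0871, θ₃ = 1.3959

arm 1 (φ=0.0°): x'=0.0487, y'=0.1740
  A=0.0813, B=-0.2975, C=(l²−L²−A²−y'²−z²)/(2L)=-0.0783
  θ1 = atan2(B,A) + arccos(C/0.3084) = 0.5235
arm 2 (φ=120.0°): x'=0.1263, y'=-0.1292
  A=0.0037, B=-0.2975, C=(l²−L²−A²−y'²−z²)/(2L)=-0.0222
  γ=atan2(-0.2975,0.0037)=-1.5585;  ψ=arccos(-0.0747)=1.6456;  θ2=γ+ψ≈0.0871
arm 3 (φ=240.0°): x'=-0.1750, y'=-0.0448
  A cos θ + B sin θ = C:  0.3050·cos θ + -0.2975·sin θ = -0.2399
  θ3 = atan2(B,A) + arccos(C/0.4261) = 1.3959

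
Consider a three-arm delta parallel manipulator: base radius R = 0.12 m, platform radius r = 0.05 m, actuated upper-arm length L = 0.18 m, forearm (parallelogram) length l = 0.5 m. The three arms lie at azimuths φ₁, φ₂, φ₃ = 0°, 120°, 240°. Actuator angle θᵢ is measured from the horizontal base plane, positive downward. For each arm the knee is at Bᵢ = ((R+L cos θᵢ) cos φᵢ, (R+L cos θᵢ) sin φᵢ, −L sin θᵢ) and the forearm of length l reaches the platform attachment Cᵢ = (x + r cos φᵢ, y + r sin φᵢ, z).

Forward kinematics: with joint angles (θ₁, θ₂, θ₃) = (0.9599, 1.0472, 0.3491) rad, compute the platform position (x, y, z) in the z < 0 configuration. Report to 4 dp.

arm 1 at φ=0.0°: (R−r)+L cos θ1 = 0.1732;  S1 = (0.1732, 0.0000, -0.1474)
φ2=120.0°: virtual centre (-0.0800, 0.1386, -0.1559), radius l
arm 3 at φ=240.0°: (R−r)+L cos θ3 = 0.2391;  S3 = (-0.1196, -0.2071, -0.0616)
subtract pairs → two planes through P
linear system: -0.5065x+0.2771y = -0.0019−-0.0169z; -0.5856x+-0.4142y = 0.0092−0.1717z
det = 0.3721;  x = -0.0048+0.1091z,  y = -0.0155+0.2604z
into |P−S₁|² = l²: 1.0797z² + 0.2480z + -0.1963 = 0;  Δ = 0.9093;  z = -0.5564 or 0.3268 → z<0 root = -0.5564
x = -0.0655, y = -0.1603

(-0.0655, -0.1603, -0.5564)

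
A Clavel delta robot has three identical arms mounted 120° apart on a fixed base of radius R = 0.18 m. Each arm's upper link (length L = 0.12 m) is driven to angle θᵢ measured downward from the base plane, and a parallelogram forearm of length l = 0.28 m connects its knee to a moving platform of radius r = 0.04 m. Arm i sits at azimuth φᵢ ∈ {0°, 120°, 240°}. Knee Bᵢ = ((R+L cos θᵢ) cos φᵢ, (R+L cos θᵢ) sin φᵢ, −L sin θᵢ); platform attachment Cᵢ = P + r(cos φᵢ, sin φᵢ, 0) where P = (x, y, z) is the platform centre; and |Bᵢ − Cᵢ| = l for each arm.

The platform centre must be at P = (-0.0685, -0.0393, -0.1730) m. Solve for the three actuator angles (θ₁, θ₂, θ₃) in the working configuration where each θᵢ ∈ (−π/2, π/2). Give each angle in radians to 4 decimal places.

rotate P by −φ1: (-0.0685, -0.0393, -0.1730)
  A=0.2085, B=-0.1730, C=(l²−L²−A²−y'²−z²)/(2L)=-0.0456
  √(A²+B²)=0.2709;  θ1 = -0.6926+1.7399 ≈ 1.0473
arm 2 (φ=120.0°): x'=0.0002, y'=0.0790
  A=0.1398, B=-0.1730, C=(l²−L²−A²−y'²−z²)/(2L)=0.0346
  θ2 = atan2(B,A) + arccos(C/0.2224) = 0.5236
φ3=240.0° → target in arm frame (0.0683, -0.0397)
  A cos θ + B sin θ = C:  0.0717·cos θ + -0.1730·sin θ = 0.1140
  γ=atan2(-0.1730,0.0717)=-1.1778;  ψ=arccos(0.6086)=0.9165;  θ3=γ+ψ≈-0.2613

θ₁ = 1.0473, θ₂ = 0.5236, θ₃ = -0.2613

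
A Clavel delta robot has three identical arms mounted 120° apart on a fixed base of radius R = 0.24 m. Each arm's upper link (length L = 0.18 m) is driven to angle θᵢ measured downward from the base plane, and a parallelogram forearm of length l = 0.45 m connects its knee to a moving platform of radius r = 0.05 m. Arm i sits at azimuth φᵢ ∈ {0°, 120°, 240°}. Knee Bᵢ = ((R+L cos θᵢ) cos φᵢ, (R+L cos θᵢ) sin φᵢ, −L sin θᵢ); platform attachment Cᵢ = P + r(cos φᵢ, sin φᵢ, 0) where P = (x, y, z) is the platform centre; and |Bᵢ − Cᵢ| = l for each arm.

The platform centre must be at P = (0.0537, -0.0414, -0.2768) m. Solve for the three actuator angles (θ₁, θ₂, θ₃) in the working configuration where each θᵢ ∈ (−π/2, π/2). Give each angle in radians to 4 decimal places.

θ₁ = -0.2618, θ₂ = 0.5236, θ₃ = 0.0875

φ1=0.0° → target in arm frame (0.0537, -0.0414)
  e−x'=0.1363;  (l²−L²−(e−x')²−y'²−z²)/2L = 0.2033
  √(A²+B²)=0.3085;  θ1 = -1.1132+0.8514 ≈ -0.2618
φ2=120.0° → target in arm frame (-0.0627, -0.0258)
  A cos θ + B sin θ = C:  0.2527·cos θ + -0.2768·sin θ = 0.0804
  √(A²+B²)=0.3748;  θ2 = -0.8309+1.3545 ≈ 0.5236
arm 3 (φ=240.0°): x'=0.0090, y'=0.0672
  A cos θ + B sin θ = C:  0.1810·cos θ + -0.2768·sin θ = 0.1561
  √(A²+B²)=0.3307;  θ3 = -0.9917+1.0792 ≈ 0.0875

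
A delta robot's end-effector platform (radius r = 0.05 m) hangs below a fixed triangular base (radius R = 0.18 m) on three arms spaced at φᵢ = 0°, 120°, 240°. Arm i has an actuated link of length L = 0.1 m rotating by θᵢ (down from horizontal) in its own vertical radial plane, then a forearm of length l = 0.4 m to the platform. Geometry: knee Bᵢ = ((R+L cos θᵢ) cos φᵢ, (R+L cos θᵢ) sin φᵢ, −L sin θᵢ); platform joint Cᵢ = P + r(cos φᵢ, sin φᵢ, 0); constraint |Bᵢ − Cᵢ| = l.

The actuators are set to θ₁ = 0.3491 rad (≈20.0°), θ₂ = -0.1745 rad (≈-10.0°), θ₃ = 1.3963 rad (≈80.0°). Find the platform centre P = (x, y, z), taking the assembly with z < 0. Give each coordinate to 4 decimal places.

(0.0396, 0.1619, -0.3501)

φ1=0.0°: virtual centre (0.2240, 0.0000, -0.0342), radius l
centre 2 = (0.2285·cos120.0°, 0.2285·sin120.0°, 0.0174) = (-0.1142, 0.1979, 0.0174)
φ3=240.0°: virtual centre (-0.0737, -0.1276, -0.0985), radius l
subtract pairs → two planes through P
plane₁₂: -0.6764x+0.3957y+0.1031z = 0.0012
det = 0.4082;  x = 0.0186+-0.0601z,  y = 0.0347+-0.3634z
quadratic in z: (1.1357)z²+(0.0679)z+(-0.1154)=0, √Δ=0.7273 → z ∈ {-0.3501, 0.2903}; z = -0.3501 (taking z<0)
x = 0.0396, y = 0.1619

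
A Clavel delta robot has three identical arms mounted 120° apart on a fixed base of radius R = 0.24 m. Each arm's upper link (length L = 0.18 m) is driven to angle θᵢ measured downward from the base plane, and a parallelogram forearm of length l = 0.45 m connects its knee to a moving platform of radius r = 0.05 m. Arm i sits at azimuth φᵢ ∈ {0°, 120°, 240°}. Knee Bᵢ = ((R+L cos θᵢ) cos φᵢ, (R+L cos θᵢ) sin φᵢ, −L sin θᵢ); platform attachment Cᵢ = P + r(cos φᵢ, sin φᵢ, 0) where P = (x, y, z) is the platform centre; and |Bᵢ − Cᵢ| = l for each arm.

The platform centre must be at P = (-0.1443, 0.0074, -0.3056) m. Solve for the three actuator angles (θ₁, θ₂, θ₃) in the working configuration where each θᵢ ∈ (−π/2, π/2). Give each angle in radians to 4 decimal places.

arm 1 (φ=0.0°): x'=-0.1443, y'=0.0074
  A=0.3343, B=-0.3056, C=(l²−L²−A²−y'²−z²)/(2L)=-0.0975
  γ=atan2(-0.3056,0.3343)=-0.7406;  ψ=arccos(-0.2153)=1.7878;  θ1=γ+ψ≈1.0472
rotate P by −φ2: (0.0786, 0.1213, -0.3056)
  e−x'=0.1114;  (l²−L²−(e−x')²−y'²−z²)/2L = 0.1377
  γ=atan2(-0.3056,0.1114)=-1.2211;  ψ=arccos(0.4234)=1.1336;  θ2=γ+ψ≈-0.0875
arm 3 (φ=240.0°): x'=0.0657, y'=-0.1287
  A=0.1243, B=-0.3056, C=(l²−L²−A²−y'²−z²)/(2L)=0.1242
  √(A²+B²)=0.3299;  θ3 = -1.1846+1.1848 ≈ 0.0002

θ₁ = 1.0472, θ₂ = -0.0875, θ₃ = 0.0002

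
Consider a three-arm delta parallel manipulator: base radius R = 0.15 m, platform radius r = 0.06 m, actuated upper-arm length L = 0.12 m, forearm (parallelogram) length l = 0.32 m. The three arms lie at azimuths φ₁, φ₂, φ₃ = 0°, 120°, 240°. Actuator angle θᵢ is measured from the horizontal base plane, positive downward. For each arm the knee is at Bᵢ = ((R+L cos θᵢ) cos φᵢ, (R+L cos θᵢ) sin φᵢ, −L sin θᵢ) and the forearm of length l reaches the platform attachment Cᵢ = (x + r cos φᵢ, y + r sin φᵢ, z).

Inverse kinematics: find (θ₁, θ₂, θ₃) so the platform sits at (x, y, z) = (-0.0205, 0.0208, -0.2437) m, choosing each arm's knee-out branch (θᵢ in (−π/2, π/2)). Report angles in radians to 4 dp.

θ₁ = 0.1744, θ₂ = -0.1745, θ₃ = 0.0875

φ1=0.0° → target in arm frame (-0.0205, 0.0208)
  e−x'=0.1105;  (l²−L²−(e−x')²−y'²−z²)/2L = 0.0665
  γ=atan2(-0.2437,0.1105)=-1.1451;  ψ=arccos(0.2486)=1.3195;  θ1=γ+ψ≈0.1744
rotate P by −φ2: (0.0283, 0.0074, -0.2437)
  e−x'=0.0617;  (l²−L²−(e−x')²−y'²−z²)/2L = 0.1031
  √(A²+B²)=0.2514;  θ2 = -1.3227+1.1482 ≈ -0.1745
arm 3 (φ=240.0°): x'=-0.0078, y'=-0.0282
  e−x'=0.0978;  (l²−L²−(e−x')²−y'²−z²)/2L = 0.0761
  √(A²+B²)=0.2626;  θ3 = -1.1893+1.2768 ≈ 0.0875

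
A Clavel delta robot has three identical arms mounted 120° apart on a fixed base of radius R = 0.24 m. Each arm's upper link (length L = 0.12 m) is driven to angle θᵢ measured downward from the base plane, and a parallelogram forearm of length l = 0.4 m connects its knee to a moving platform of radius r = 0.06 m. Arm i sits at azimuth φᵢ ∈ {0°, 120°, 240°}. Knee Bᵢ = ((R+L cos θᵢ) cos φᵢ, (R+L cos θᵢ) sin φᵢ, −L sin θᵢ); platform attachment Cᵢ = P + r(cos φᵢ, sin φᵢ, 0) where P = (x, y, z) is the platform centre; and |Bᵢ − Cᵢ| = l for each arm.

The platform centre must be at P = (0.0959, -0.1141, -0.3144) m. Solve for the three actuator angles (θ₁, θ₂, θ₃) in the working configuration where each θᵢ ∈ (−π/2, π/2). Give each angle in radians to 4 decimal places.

arm 1 (φ=0.0°): x'=0.0959, y'=-0.1141
  e−x'=0.0841;  (l²−L²−(e−x')²−y'²−z²)/2L = 0.1111
  θ1 = atan2(B,A) + arccos(C/0.3255) = -0.0870
φ2=120.0° → target in arm frame (-0.1468, -0.0260)
  A=0.3268, B=-0.3144, C=(l²−L²−A²−y'²−z²)/(2L)=-0.2529
  √(A²+B²)=0.4535;  θ2 = -0.7661+2.1625 ≈ 1.3963
rotate P by −φ3: (0.0509, 0.1401, -0.3144)
  A cos θ + B sin θ = C:  0.1291·cos θ + -0.3144·sin θ = 0.0435
  √(A²+B²)=0.3399;  θ3 = -1.1811+1.4424 ≈ 0.2613

θ₁ = -0.0870, θ₂ = 1.3963, θ₃ = 0.2613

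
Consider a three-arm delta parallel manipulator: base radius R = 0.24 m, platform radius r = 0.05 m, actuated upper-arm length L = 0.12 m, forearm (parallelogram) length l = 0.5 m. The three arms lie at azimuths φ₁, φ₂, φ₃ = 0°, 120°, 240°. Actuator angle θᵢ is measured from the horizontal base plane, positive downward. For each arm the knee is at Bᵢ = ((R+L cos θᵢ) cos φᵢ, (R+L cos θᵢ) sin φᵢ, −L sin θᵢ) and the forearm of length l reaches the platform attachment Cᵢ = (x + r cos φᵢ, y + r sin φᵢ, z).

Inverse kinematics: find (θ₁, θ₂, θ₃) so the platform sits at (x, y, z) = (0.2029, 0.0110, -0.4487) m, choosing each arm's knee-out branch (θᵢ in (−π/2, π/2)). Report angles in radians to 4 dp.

φ1=0.0° → target in arm frame (0.2029, 0.0110)
  e−x'=-0.0129;  (l²−L²−(e−x')²−y'²−z²)/2L = 0.1416
  γ=atan2(-0.4487,-0.0129)=-1.5995;  ψ=arccos(0.3154)=1.2499;  θ1=γ+ψ≈-0.3496
arm 2 (φ=120.0°): x'=-0.0919, y'=-0.1812
  e−x'=0.2819;  (l²−L²−(e−x')²−y'²−z²)/2L = -0.3252
  √(A²+B²)=0.5299;  θ2 = -1.0098+2.2316 ≈ 1.2217
arm 3 (φ=240.0°): x'=-0.1110, y'=0.1702
  e−x'=0.3010;  (l²−L²−(e−x')²−y'²−z²)/2L = -0.3554
  θ3 = atan2(B,A) + arccos(C/0.5403) = 1.3087

θ₁ = -0.3496, θ₂ = 1.2217, θ₃ = 1.3087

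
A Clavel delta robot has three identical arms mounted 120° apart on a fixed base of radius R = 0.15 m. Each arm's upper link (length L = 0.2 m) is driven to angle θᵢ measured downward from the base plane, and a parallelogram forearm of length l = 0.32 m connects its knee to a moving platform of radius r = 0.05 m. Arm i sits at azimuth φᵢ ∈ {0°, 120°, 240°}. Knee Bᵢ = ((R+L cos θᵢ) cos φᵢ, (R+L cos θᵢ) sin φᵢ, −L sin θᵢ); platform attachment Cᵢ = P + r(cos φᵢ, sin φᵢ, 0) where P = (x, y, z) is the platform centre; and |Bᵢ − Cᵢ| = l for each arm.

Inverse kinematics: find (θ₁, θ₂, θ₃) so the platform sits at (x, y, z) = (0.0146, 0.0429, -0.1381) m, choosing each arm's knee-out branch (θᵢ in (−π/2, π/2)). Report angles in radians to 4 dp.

arm 1 (φ=0.0°): x'=0.0146, y'=0.0429
  A cos θ + B sin θ = C:  0.0854·cos θ + -0.1381·sin θ = 0.0855
  θ1 = atan2(B,A) + arccos(C/0.1624) = -0.0006
rotate P by −φ2: (0.0299, -0.0341, -0.1381)
  A=0.0701, B=-0.1381, C=(l²−L²−A²−y'²−z²)/(2L)=0.0931
  √(A²+B²)=0.1549;  θ2 = -1.1008+0.9259 ≈ -0.1749
arm 3 (φ=240.0°): x'=-0.0445, y'=-0.0088
  A=0.1445, B=-0.1381, C=(l²−L²−A²−y'²−z²)/(2L)=0.0560
  θ3 = atan2(B,A) + arccos(C/0.1998) = 0.5241

θ₁ = -0.0006, θ₂ = -0.1749, θ₃ = 0.5241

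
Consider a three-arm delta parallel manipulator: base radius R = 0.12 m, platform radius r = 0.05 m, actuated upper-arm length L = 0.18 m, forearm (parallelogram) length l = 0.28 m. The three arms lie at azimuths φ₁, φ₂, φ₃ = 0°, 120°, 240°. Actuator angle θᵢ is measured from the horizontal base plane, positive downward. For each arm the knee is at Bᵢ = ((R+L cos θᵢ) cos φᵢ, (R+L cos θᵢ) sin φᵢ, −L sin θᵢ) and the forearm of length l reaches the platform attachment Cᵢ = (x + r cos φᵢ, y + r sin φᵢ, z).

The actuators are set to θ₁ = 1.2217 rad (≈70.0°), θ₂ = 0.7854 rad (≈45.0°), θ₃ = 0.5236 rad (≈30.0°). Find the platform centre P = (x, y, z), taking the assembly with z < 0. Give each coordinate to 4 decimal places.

φ1=0.0°: virtual centre (0.1316, 0.0000, -0.1691), radius l
arm 2 at φ=120.0°: (R−r)+L cos θ2 = 0.1973;  S2 = (-0.0986, 0.1708, -0.1273)
arm 3 at φ=240.0°: (R−r)+L cos θ3 = 0.2259;  S3 = (-0.1129, -0.1956, -0.0900)
eliminate P² terms by subtracting sphere 1 from 2 and 3
plane₁₂: -0.4604x+0.3417y+0.0837z = 0.0092
det = 0.3472;  x = -0.0234+0.2501z,  y = -0.0046+0.0920z
quadratic in z: (1.0710)z²+(0.2600)z+(-0.0258)=0, √Δ=0.4219 → z ∈ {-0.3183, 0.0756}; z = -0.3183 (taking z<0)
x = -0.1030, y = -0.0338

(-0.1030, -0.0338, -0.3183)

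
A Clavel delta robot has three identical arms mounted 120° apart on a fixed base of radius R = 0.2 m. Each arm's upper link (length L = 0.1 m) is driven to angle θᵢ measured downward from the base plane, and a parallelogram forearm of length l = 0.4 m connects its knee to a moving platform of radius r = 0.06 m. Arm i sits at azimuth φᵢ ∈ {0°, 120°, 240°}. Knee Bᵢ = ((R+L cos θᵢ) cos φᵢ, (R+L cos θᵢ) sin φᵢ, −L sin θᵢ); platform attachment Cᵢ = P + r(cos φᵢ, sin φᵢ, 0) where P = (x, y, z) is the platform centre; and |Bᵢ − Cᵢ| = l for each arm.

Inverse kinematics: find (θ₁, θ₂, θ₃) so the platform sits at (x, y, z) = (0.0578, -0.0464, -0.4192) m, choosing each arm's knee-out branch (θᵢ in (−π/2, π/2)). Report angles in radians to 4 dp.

θ₁ = 0.6111, θ₂ = 1.3091, θ₃ = 0.8725

arm 1 (φ=0.0°): x'=0.0578, y'=-0.0464
  A=0.0822, B=-0.4192, C=(l²−L²−A²−y'²−z²)/(2L)=-0.1732
  γ=atan2(-0.4192,0.0822)=-1.3772;  ψ=arccos(-0.4054)=1.9882;  θ1=γ+ψ≈0.6111
rotate P by −φ2: (-0.0691, -0.0269, -0.4192)
  e−x'=0.2091;  (l²−L²−(e−x')²−y'²−z²)/2L = -0.3508
  √(A²+B²)=0.4684;  θ2 = -1.1081+2.4172 ≈ 1.3091
arm 3 (φ=240.0°): x'=0.0113, y'=0.0733
  e−x'=0.1287;  (l²−L²−(e−x')²−y'²−z²)/2L = -0.2383
  γ=atan2(-0.4192,0.1287)=-1.2729;  ψ=arccos(-0.5435)=2.1453;  θ3=γ+ψ≈0.8725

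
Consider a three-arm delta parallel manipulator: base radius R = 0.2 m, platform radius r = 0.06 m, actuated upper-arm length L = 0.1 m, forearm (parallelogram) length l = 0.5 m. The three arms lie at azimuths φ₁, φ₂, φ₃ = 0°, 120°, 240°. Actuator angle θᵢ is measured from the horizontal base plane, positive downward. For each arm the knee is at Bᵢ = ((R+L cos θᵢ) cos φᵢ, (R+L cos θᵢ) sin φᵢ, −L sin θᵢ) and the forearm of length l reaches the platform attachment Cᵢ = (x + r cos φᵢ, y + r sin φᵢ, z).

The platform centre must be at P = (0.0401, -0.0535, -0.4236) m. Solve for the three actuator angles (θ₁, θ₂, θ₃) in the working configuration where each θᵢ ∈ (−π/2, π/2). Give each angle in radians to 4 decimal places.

θ₁ = -0.3487, θ₂ = 0.2622, θ₃ = -0.2612

φ1=0.0° → target in arm frame (0.0401, -0.0535)
  A=0.0999, B=-0.4236, C=(l²−L²−A²−y'²−z²)/(2L)=0.2386
  √(A²+B²)=0.4352;  θ1 = -1.3392+0.9905 ≈ -0.3487
φ2=120.0° → target in arm frame (-0.0664, -0.0080)
  A cos θ + B sin θ = C:  0.2064·cos θ + -0.4236·sin θ = 0.0895
  √(A²+B²)=0.4712;  θ2 = -1.1174+1.3796 ≈ 0.2622
φ3=240.0° → target in arm frame (0.0263, 0.0615)
  A cos θ + B sin θ = C:  0.1137·cos θ + -0.4236·sin θ = 0.2193
  √(A²+B²)=0.4386;  θ3 = -1.3085+1.0473 ≈ -0.2612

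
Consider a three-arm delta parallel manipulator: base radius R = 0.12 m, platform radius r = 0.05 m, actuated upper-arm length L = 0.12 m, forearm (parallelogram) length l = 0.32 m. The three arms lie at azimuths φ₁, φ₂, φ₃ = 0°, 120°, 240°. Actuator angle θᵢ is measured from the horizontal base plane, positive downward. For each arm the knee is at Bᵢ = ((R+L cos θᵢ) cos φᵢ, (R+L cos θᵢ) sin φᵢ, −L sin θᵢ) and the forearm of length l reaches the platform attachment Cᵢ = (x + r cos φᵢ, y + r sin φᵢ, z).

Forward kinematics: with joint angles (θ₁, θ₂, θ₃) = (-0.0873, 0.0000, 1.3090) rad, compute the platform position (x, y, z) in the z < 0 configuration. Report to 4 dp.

(0.1010, 0.1588, -0.2529)

φ1=0.0°: virtual centre (0.1895, 0.0000, 0.0105), radius l
O2 = (0.1900·cos120.0°, 0.1900·sin120.0°, 0.0000) = (-0.0950, 0.1645, 0.0000)
arm 3 at φ=240.0°: ρ3 = 0.1011;  O3 = (-0.0505, -0.0875, -0.1159)
subtract pairs → two planes through P
plane₁₂: -0.5691x+0.3291y+-0.0209z = 0.0001
det = 0.2576;  x = 0.0158+-0.3371z,  y = 0.0275+-0.5193z
into |P−O₁|² = l²: 1.3833z² + 0.0677z + -0.0713 = 0;  Δ = 0.3993;  z = -0.2529 or 0.2040 → z<0 root = -0.2529
x = 0.1010, y = 0.1588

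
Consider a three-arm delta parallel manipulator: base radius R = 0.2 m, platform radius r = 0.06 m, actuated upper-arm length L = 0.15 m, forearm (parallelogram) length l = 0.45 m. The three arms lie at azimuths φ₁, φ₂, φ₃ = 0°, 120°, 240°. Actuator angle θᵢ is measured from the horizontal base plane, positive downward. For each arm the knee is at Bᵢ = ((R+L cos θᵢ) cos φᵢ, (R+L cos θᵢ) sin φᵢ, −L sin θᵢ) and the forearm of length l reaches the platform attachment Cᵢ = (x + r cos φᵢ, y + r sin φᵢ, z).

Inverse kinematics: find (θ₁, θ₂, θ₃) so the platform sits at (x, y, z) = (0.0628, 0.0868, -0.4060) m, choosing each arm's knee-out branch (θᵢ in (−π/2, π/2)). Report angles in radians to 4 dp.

θ₁ = 0.1744, θ₂ = 0.2620, θ₃ = 0.8726

φ1=0.0° → target in arm frame (0.0628, 0.0868)
  A cos θ + B sin θ = C:  0.0772·cos θ + -0.4060·sin θ = 0.0056
  γ=atan2(-0.4060,0.0772)=-1.3829;  ψ=arccos(0.0135)=1.5573;  θ1=γ+ψ≈0.1744
rotate P by −φ2: (0.0438, -0.0978, -0.4060)
  A=0.0962, B=-0.4060, C=(l²−L²−A²−y'²−z²)/(2L)=-0.0122
  √(A²+B²)=0.4172;  θ2 = -1.3381+1.6000 ≈ 0.2620
φ3=240.0° → target in arm frame (-0.1066, 0.0110)
  A=0.2466, B=-0.4060, C=(l²−L²−A²−y'²−z²)/(2L)=-0.1525
  γ=atan2(-0.4060,0.2466)=-1.0250;  ψ=arccos(-0.3211)=1.8977;  θ3=γ+ψ≈0.8726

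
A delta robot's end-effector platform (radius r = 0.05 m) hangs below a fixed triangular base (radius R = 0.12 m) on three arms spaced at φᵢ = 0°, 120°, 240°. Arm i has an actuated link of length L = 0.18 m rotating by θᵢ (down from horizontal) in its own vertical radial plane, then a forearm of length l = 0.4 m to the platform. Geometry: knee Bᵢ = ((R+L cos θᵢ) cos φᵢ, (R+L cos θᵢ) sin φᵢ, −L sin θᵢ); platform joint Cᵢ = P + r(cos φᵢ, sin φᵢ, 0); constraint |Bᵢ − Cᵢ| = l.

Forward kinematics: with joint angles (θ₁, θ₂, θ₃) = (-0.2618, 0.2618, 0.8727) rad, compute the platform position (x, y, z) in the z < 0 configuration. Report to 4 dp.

(0.1422, 0.1022, -0.3265)

φ1=0.0°: virtual centre (0.2439, 0.0000, 0.0466), radius l
arm 2 at φ=120.0°: e+L cos θ2 = 0.2439;  centre 2 = (-0.1219, 0.2112, -0.0466)
arm 3 at φ=240.0°: e+L cos θ3 = 0.1857;  centre 3 = (-0.0928, -0.1608, -0.1379)
eliminate P² terms by subtracting sphere 1 from 2 and 3
linear system: -0.7316x+0.4224y = 0.0000−-0.1864z; -0.6734x+-0.3216y = -0.0081−-0.3690z
Cramer: x(z) = 0.0066-0.4152z;  y(z) = 0.0115-0.2779z
into |P−centre ₁|² = l²: 1.2496z² + 0.0974z + -0.1014 = 0;  Δ = 0.5164;  z = -0.3265 or 0.2485 → z<0 root = -0.3265
x = 0.1422, y = 0.1022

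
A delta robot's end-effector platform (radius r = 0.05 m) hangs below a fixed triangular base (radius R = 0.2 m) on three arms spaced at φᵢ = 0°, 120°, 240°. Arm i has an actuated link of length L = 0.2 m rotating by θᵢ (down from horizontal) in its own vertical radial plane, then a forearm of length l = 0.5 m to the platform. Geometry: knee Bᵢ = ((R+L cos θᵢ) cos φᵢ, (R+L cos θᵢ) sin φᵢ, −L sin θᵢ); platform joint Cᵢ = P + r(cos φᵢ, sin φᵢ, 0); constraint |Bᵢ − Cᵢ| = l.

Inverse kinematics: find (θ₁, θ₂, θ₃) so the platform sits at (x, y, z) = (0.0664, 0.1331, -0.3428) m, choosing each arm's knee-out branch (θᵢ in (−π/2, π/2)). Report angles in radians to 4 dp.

θ₁ = -0.2617, θ₂ = -0.3495, θ₃ = 0.6981

arm 1 (φ=0.0°): x'=0.0664, y'=0.1331
  A cos θ + B sin θ = C:  0.0836·cos θ + -0.3428·sin θ = 0.1695
  γ=atan2(-0.3428,0.0836)=-1.3316;  ψ=arccos(0.4803)=1.0698;  θ1=γ+ψ≈-0.2617
φ2=120.0° → target in arm frame (0.0821, -0.1241)
  A=0.0679, B=-0.3428, C=(l²−L²−A²−y'²−z²)/(2L)=0.1812
  √(A²+B²)=0.3495;  θ2 = -1.3752+1.0257 ≈ -0.3495
rotate P by −φ3: (-0.1485, -0.0090, -0.3428)
  A cos θ + B sin θ = C:  0.2985·cos θ + -0.3428·sin θ = 0.0083
  √(A²+B²)=0.4545;  θ3 = -0.8544+1.5525 ≈ 0.6981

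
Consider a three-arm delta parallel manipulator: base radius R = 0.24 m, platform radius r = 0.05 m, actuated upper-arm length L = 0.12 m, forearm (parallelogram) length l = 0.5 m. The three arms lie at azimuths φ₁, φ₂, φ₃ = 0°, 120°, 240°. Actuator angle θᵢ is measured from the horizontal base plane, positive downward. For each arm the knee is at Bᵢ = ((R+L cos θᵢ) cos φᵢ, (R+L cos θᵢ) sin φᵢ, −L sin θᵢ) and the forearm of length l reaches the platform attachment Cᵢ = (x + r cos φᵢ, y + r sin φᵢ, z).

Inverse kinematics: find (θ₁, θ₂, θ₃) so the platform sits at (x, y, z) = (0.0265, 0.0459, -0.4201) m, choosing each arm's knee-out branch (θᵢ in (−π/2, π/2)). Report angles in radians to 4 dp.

rotate P by −φ1: (0.0265, 0.0459, -0.4201)
  e−x'=0.1635;  (l²−L²−(e−x')²−y'²−z²)/2L = 0.1262
  θ1 = atan2(B,A) + arccos(C/0.4508) = 0.0875
rotate P by −φ2: (0.0265, -0.0459, -0.4201)
  A=0.1635, B=-0.4201, C=(l²−L²−A²−y'²−z²)/(2L)=0.1262
  γ=atan2(-0.4201,0.1635)=-1.1996;  ψ=arccos(0.2798)=1.2872;  θ2=γ+ψ≈0.0875
φ3=240.0° → target in arm frame (-0.0530, 0.0000)
  A=0.2430, B=-0.4201, C=(l²−L²−A²−y'²−z²)/(2L)=0.0003
  γ=atan2(-0.4201,0.2430)=-1.0464;  ψ=arccos(0.0006)=1.5702;  θ3=γ+ψ≈0.5238

θ₁ = 0.0875, θ₂ = 0.0875, θ₃ = 0.5238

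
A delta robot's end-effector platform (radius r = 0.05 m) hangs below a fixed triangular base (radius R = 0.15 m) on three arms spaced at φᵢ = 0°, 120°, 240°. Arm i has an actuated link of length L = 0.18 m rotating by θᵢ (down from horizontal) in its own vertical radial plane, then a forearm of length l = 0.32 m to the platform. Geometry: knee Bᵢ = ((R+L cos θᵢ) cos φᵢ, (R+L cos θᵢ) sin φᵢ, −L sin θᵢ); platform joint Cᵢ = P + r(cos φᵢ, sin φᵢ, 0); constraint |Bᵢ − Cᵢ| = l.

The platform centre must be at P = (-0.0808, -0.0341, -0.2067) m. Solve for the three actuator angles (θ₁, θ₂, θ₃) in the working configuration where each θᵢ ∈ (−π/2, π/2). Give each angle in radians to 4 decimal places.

θ₁ = 0.7852, θ₂ = 0.2615, θ₃ = -0.1744

arm 1 (φ=0.0°): x'=-0.0808, y'=-0.0341
  A cos θ + B sin θ = C:  0.1808·cos θ + -0.2067·sin θ = -0.0183
  θ1 = atan2(B,A) + arccos(C/0.2746) = 0.7852
rotate P by −φ2: (0.0109, 0.0870, -0.2067)
  A=0.0891, B=-0.2067, C=(l²−L²−A²−y'²−z²)/(2L)=0.0327
  θ2 = atan2(B,A) + arccos(C/0.2251) = 0.2615
φ3=240.0° → target in arm frame (0.0699, -0.0529)
  e−x'=0.0301;  (l²−L²−(e−x')²−y'²−z²)/2L = 0.0655
  √(A²+B²)=0.2089;  θ3 = -1.4263+1.2520 ≈ -0.1744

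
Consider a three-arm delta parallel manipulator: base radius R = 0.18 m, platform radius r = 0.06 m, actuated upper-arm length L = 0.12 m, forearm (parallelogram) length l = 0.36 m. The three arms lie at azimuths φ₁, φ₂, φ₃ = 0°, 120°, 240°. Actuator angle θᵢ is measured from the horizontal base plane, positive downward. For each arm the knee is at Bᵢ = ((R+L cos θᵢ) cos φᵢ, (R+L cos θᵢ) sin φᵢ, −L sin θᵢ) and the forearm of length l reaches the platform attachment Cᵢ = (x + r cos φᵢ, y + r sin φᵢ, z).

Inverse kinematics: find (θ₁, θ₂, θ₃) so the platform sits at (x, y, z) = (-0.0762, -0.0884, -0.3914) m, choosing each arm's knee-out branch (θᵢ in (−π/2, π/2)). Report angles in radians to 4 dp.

arm 1 (φ=0.0°): x'=-0.0762, y'=-0.0884
  A cos θ + B sin θ = C:  0.1962·cos θ + -0.3914·sin θ = -0.3513
  √(A²+B²)=0.4378;  θ1 = -1.1061+2.5019 ≈ 1.3958
arm 2 (φ=120.0°): x'=-0.0385, y'=0.1102
  A cos θ + B sin θ = C:  0.1585·cos θ + -0.3914·sin θ = -0.3135
  θ2 = atan2(B,A) + arccos(C/0.4223) = 1.2214
φ3=240.0° → target in arm frame (0.1147, -0.0218)
  A cos θ + B sin θ = C:  0.0053·cos θ + -0.3914·sin θ = -0.1604
  √(A²+B²)=0.3914;  θ3 = -1.5571+1.9930 ≈ 0.4359

θ₁ = 1.3958, θ₂ = 1.2214, θ₃ = 0.4359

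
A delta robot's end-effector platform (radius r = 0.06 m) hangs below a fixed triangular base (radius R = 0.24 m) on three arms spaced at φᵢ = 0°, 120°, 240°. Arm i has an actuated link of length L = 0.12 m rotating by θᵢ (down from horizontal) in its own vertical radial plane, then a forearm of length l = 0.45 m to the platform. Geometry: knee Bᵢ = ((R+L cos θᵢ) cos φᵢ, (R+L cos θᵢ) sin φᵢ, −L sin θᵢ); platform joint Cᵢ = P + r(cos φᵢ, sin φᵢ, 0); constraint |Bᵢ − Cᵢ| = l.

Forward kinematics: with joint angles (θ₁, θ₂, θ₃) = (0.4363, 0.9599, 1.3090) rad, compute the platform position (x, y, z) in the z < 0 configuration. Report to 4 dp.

arm 1 at φ=0.0°: (R−r)+L cos θ1 = 0.2888;  O1 = (0.2888, 0.0000, -0.0507)
O2 = (0.2488·cos120.0°, 0.2488·sin120.0°, -0.0983) = (-0.1244, 0.2155, -0.0983)
φ3=240.0°: virtual centre (-0.1055, -0.1828, -0.1159), radius l
|O₂|²−|O₁|² = -0.0144;  |O₃|²−|O₁|² = -0.0280
[-0.8263 0.4310 -0.0952]·P = -0.0144;  [-0.7886 -0.3656 -0.1304]·P = -0.0280
det = 0.6420;  x = 0.0270+-0.1417z,  y = 0.0184+-0.0510z
sphere 1 gives Az²+Bz+C=0 with A=1.0227, B=0.1738, C=-0.1311;  B²−4AC=0.5663;  roots -0.4529, 0.2830;  negative root z = -0.4529
x = 0.0912, y = 0.0414

(0.0912, 0.0414, -0.4529)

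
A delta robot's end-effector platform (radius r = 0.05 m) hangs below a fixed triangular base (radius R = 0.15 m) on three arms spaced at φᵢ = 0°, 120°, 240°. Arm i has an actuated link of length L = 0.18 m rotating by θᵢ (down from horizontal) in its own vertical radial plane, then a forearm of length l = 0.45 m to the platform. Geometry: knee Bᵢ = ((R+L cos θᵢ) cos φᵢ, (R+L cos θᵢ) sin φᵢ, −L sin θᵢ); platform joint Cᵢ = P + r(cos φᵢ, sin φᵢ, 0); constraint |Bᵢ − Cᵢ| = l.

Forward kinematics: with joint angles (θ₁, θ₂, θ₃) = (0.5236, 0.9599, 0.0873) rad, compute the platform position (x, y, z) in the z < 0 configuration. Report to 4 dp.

(0.0078, -0.1551, -0.4319)

S1 = (0.2559·cos0.0°, 0.2559·sin0.0°, -0.0900) = (0.2559, 0.0000, -0.0900)
φ2=120.0°: virtual centre (-0.1016, 0.1760, -0.1474), radius l
φ3=240.0°: virtual centre (-0.1397, -0.2419, -0.0157), radius l
|S₂|²−|S₁|² = -0.0105;  |S₃|²−|S₁|² = 0.0047
linear system: -0.7150x+0.3520y = -0.0105−-0.1149z; -0.7911x+-0.4838y = 0.0047−0.1486z
det = 0.6244;  x = 0.0055+-0.0052z,  y = -0.0187+0.3157z
quadratic in z: (1.0997)z²+(0.1708)z+(-0.1314)=0, √Δ=0.7791 → z ∈ {-0.4319, 0.2766}; z = -0.4319 (taking z<0)
x = 0.0078, y = -0.1551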